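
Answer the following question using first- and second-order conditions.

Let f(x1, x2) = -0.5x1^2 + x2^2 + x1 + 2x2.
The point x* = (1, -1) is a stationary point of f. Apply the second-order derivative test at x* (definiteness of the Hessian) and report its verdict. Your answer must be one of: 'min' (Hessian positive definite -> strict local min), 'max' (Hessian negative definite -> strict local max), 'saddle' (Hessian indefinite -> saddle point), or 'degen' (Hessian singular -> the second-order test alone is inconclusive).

Compute the Hessian H = grad^2 f:
  H = [[-1, 0], [0, 2]]
Verify stationarity: grad f(x*) = H x* + g = (0, 0).
Eigenvalues of H: -1, 2.
Eigenvalues have mixed signs, so H is indefinite -> x* is a saddle point.

saddle


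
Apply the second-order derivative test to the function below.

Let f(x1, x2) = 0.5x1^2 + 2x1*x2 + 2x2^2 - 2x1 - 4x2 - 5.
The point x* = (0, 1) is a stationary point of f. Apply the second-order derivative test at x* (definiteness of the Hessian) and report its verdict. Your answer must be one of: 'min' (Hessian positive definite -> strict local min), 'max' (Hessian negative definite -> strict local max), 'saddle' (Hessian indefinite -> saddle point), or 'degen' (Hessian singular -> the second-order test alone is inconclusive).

Compute the Hessian H = grad^2 f:
  H = [[1, 2], [2, 4]]
Verify stationarity: grad f(x*) = H x* + g = (0, 0).
Eigenvalues of H: 0, 5.
H has a zero eigenvalue (singular; positive semidefinite but not definite), so H is neither positive definite, negative definite, nor indefinite. The second-order test alone is inconclusive -> degen.
(Indeed, f is constant along the null direction of H through x*, so x* is not a strict local extremum.)

degen


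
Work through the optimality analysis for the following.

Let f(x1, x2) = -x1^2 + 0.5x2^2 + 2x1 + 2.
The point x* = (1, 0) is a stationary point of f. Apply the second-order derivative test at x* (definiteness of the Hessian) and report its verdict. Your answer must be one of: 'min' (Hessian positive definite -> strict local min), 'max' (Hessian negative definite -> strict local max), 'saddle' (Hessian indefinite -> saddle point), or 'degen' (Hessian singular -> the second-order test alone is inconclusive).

Compute the Hessian H = grad^2 f:
  H = [[-2, 0], [0, 1]]
Verify stationarity: grad f(x*) = H x* + g = (0, 0).
Eigenvalues of H: -2, 1.
Eigenvalues have mixed signs, so H is indefinite -> x* is a saddle point.

saddle


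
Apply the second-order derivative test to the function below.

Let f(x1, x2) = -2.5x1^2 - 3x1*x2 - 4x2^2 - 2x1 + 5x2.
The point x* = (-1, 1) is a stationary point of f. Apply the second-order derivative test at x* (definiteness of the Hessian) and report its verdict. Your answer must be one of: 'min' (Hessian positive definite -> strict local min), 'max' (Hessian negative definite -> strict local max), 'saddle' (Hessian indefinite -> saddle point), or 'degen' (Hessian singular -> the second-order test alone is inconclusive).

Compute the Hessian H = grad^2 f:
  H = [[-5, -3], [-3, -8]]
Verify stationarity: grad f(x*) = H x* + g = (0, 0).
Eigenvalues of H: -9.8541, -3.1459.
Both eigenvalues < 0, so H is negative definite -> x* is a strict local max.

max


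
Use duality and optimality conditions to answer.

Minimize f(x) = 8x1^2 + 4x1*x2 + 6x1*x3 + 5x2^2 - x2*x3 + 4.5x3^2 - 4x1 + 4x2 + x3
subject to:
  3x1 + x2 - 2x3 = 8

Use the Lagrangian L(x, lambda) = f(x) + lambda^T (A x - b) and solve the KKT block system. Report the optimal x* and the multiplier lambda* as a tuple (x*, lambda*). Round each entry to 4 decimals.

Form the Lagrangian:
  L(x, lambda) = (1/2) x^T Q x + c^T x + lambda^T (A x - b)
Stationarity (grad_x L = 0): Q x + c + A^T lambda = 0.
Primal feasibility: A x = b.

This gives the KKT block system:
  [ Q   A^T ] [ x     ]   [-c ]
  [ A    0  ] [ lambda ] = [ b ]

Solving the linear system:
  x*      = (1.7148, -1.0228, -1.9392)
  lambda* = (-2.5703)
  f(x*)   = 3.8365

x* = (1.7148, -1.0228, -1.9392), lambda* = (-2.5703)


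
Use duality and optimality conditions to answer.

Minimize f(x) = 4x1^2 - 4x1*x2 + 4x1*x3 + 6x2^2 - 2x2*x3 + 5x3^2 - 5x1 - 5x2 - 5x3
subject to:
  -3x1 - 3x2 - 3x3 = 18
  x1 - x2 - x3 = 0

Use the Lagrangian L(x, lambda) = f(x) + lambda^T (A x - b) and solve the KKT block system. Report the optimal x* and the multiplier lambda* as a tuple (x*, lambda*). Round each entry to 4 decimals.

Form the Lagrangian:
  L(x, lambda) = (1/2) x^T Q x + c^T x + lambda^T (A x - b)
Stationarity (grad_x L = 0): Q x + c + A^T lambda = 0.
Primal feasibility: A x = b.

This gives the KKT block system:
  [ Q   A^T ] [ x     ]   [-c ]
  [ A    0  ] [ lambda ] = [ b ]

Solving the linear system:
  x*      = (-3, -2.3077, -0.6923)
  lambda* = (-6.9744, 1.6154)
  f(x*)   = 77.7692

x* = (-3, -2.3077, -0.6923), lambda* = (-6.9744, 1.6154)


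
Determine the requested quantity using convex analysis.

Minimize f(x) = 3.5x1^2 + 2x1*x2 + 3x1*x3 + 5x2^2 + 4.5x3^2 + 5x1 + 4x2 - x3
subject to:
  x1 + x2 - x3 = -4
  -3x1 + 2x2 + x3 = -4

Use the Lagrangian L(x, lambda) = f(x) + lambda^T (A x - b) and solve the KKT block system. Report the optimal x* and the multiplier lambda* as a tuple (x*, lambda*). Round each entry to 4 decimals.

Form the Lagrangian:
  L(x, lambda) = (1/2) x^T Q x + c^T x + lambda^T (A x - b)
Stationarity (grad_x L = 0): Q x + c + A^T lambda = 0.
Primal feasibility: A x = b.

This gives the KKT block system:
  [ Q   A^T ] [ x     ]   [-c ]
  [ A    0  ] [ lambda ] = [ b ]

Solving the linear system:
  x*      = (-0.1403, -2.7602, 1.0995)
  lambda* = (13.6109, 5.1357)
  f(x*)   = 31.0724

x* = (-0.1403, -2.7602, 1.0995), lambda* = (13.6109, 5.1357)


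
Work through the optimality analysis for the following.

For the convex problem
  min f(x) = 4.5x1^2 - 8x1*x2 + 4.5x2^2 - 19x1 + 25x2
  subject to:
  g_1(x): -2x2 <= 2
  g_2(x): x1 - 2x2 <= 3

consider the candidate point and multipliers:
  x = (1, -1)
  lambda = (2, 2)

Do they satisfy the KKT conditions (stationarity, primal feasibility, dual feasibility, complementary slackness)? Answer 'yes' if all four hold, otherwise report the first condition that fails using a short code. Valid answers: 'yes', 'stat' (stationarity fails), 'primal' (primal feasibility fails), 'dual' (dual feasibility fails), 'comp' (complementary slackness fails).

Gradient of f: grad f(x) = Q x + c = (-2, 8)
Constraint values g_i(x) = a_i^T x - b_i:
  g_1((1, -1)) = 0
  g_2((1, -1)) = 0
Stationarity residual: grad f(x) + sum_i lambda_i a_i = (0, 0)
  -> stationarity OK
Primal feasibility (all g_i <= 0): OK
Dual feasibility (all lambda_i >= 0): OK
Complementary slackness (lambda_i * g_i(x) = 0 for all i): OK

Verdict: yes, KKT holds.

yes


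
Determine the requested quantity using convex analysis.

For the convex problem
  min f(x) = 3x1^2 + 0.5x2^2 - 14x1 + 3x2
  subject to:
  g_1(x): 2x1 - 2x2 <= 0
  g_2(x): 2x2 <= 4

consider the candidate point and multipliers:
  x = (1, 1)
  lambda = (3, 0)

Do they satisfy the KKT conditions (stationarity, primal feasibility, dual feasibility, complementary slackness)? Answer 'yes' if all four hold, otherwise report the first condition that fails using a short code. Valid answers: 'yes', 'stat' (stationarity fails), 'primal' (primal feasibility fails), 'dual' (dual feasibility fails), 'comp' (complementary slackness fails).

Gradient of f: grad f(x) = Q x + c = (-8, 4)
Constraint values g_i(x) = a_i^T x - b_i:
  g_1((1, 1)) = 0
  g_2((1, 1)) = -2
Stationarity residual: grad f(x) + sum_i lambda_i a_i = (-2, -2)
  -> stationarity FAILS
Primal feasibility (all g_i <= 0): OK
Dual feasibility (all lambda_i >= 0): OK
Complementary slackness (lambda_i * g_i(x) = 0 for all i): OK

Verdict: the first failing condition is stationarity -> stat.

stat


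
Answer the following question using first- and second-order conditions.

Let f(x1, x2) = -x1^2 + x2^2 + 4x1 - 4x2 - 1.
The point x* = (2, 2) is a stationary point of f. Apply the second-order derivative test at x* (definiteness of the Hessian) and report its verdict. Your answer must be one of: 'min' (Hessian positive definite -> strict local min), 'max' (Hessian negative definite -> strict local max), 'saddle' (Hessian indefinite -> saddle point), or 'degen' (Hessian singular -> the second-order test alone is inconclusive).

Compute the Hessian H = grad^2 f:
  H = [[-2, 0], [0, 2]]
Verify stationarity: grad f(x*) = H x* + g = (0, 0).
Eigenvalues of H: -2, 2.
Eigenvalues have mixed signs, so H is indefinite -> x* is a saddle point.

saddle


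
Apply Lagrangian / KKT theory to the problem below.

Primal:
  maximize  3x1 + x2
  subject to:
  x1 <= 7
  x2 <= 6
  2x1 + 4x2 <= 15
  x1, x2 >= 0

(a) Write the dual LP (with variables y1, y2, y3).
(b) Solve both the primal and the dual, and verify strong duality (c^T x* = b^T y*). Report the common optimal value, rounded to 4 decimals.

The standard primal-dual pair for 'max c^T x s.t. A x <= b, x >= 0' is:
  Dual:  min b^T y  s.t.  A^T y >= c,  y >= 0.

So the dual LP is:
  minimize  7y1 + 6y2 + 15y3
  subject to:
    y1 + 2y3 >= 3
    y2 + 4y3 >= 1
    y1, y2, y3 >= 0

Solving the primal: x* = (7, 0.25).
  primal value c^T x* = 21.25.
Solving the dual: y* = (2.5, 0, 0.25).
  dual value b^T y* = 21.25.
Strong duality: c^T x* = b^T y*. Confirmed.

21.25


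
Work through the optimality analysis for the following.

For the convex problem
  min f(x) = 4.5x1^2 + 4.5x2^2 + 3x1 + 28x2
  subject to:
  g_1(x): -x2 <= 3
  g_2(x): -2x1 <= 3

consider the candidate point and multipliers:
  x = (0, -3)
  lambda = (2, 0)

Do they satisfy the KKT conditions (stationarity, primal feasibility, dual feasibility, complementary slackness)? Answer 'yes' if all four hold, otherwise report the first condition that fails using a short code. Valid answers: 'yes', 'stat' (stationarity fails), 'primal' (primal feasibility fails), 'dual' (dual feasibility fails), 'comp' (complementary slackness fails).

Gradient of f: grad f(x) = Q x + c = (3, 1)
Constraint values g_i(x) = a_i^T x - b_i:
  g_1((0, -3)) = 0
  g_2((0, -3)) = -3
Stationarity residual: grad f(x) + sum_i lambda_i a_i = (3, -1)
  -> stationarity FAILS
Primal feasibility (all g_i <= 0): OK
Dual feasibility (all lambda_i >= 0): OK
Complementary slackness (lambda_i * g_i(x) = 0 for all i): OK

Verdict: the first failing condition is stationarity -> stat.

stat


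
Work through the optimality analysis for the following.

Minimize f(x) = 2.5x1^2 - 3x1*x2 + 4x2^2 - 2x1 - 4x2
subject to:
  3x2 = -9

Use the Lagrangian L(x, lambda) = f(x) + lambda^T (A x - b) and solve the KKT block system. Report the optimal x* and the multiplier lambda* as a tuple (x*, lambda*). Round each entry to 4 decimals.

Form the Lagrangian:
  L(x, lambda) = (1/2) x^T Q x + c^T x + lambda^T (A x - b)
Stationarity (grad_x L = 0): Q x + c + A^T lambda = 0.
Primal feasibility: A x = b.

This gives the KKT block system:
  [ Q   A^T ] [ x     ]   [-c ]
  [ A    0  ] [ lambda ] = [ b ]

Solving the linear system:
  x*      = (-1.4, -3)
  lambda* = (7.9333)
  f(x*)   = 43.1

x* = (-1.4, -3), lambda* = (7.9333)


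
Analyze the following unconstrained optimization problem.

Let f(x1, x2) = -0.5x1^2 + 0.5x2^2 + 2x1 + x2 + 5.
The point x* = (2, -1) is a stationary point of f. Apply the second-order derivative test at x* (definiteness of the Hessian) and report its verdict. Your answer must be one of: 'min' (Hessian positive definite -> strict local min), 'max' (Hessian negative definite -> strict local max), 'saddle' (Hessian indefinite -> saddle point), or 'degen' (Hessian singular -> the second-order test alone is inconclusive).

Compute the Hessian H = grad^2 f:
  H = [[-1, 0], [0, 1]]
Verify stationarity: grad f(x*) = H x* + g = (0, 0).
Eigenvalues of H: -1, 1.
Eigenvalues have mixed signs, so H is indefinite -> x* is a saddle point.

saddle


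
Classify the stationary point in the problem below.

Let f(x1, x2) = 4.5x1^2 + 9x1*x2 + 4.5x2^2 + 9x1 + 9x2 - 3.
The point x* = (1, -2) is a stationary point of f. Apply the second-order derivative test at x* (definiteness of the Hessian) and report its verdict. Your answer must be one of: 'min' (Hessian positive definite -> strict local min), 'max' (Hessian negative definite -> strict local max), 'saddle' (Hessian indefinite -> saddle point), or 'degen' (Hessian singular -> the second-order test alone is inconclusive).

Compute the Hessian H = grad^2 f:
  H = [[9, 9], [9, 9]]
Verify stationarity: grad f(x*) = H x* + g = (0, 0).
Eigenvalues of H: 0, 18.
H has a zero eigenvalue (singular; positive semidefinite but not definite), so H is neither positive definite, negative definite, nor indefinite. The second-order test alone is inconclusive -> degen.
(Indeed, f is constant along the null direction of H through x*, so x* is not a strict local extremum.)

degen


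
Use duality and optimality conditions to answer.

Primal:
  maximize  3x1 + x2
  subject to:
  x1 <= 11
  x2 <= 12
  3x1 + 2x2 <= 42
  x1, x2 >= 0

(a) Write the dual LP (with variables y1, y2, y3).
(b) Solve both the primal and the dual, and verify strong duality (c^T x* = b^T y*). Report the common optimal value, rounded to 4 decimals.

The standard primal-dual pair for 'max c^T x s.t. A x <= b, x >= 0' is:
  Dual:  min b^T y  s.t.  A^T y >= c,  y >= 0.

So the dual LP is:
  minimize  11y1 + 12y2 + 42y3
  subject to:
    y1 + 3y3 >= 3
    y2 + 2y3 >= 1
    y1, y2, y3 >= 0

Solving the primal: x* = (11, 4.5).
  primal value c^T x* = 37.5.
Solving the dual: y* = (1.5, 0, 0.5).
  dual value b^T y* = 37.5.
Strong duality: c^T x* = b^T y*. Confirmed.

37.5


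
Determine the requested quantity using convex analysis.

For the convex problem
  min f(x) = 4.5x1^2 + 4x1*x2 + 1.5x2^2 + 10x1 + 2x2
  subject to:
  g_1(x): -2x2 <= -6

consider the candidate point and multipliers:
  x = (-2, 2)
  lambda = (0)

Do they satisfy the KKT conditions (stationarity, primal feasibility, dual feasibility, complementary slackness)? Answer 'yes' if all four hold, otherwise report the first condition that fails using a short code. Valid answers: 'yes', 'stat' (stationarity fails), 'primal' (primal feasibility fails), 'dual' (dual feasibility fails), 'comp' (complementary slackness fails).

Gradient of f: grad f(x) = Q x + c = (0, 0)
Constraint values g_i(x) = a_i^T x - b_i:
  g_1((-2, 2)) = 2
Stationarity residual: grad f(x) + sum_i lambda_i a_i = (0, 0)
  -> stationarity OK
Primal feasibility (all g_i <= 0): FAILS
Dual feasibility (all lambda_i >= 0): OK
Complementary slackness (lambda_i * g_i(x) = 0 for all i): OK

Verdict: the first failing condition is primal_feasibility -> primal.

primal


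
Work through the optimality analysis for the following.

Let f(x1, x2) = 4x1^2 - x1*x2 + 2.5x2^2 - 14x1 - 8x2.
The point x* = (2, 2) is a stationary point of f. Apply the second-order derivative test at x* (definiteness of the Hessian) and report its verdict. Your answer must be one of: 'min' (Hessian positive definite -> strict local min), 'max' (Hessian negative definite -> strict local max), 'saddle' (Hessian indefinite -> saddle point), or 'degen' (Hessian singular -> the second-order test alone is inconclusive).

Compute the Hessian H = grad^2 f:
  H = [[8, -1], [-1, 5]]
Verify stationarity: grad f(x*) = H x* + g = (0, 0).
Eigenvalues of H: 4.6972, 8.3028.
Both eigenvalues > 0, so H is positive definite -> x* is a strict local min.

min


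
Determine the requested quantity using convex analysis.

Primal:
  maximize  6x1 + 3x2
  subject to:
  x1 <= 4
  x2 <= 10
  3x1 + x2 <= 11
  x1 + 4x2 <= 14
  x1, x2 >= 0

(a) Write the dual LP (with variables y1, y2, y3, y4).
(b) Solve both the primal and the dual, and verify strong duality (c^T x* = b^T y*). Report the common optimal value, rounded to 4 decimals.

The standard primal-dual pair for 'max c^T x s.t. A x <= b, x >= 0' is:
  Dual:  min b^T y  s.t.  A^T y >= c,  y >= 0.

So the dual LP is:
  minimize  4y1 + 10y2 + 11y3 + 14y4
  subject to:
    y1 + 3y3 + y4 >= 6
    y2 + y3 + 4y4 >= 3
    y1, y2, y3, y4 >= 0

Solving the primal: x* = (2.7273, 2.8182).
  primal value c^T x* = 24.8182.
Solving the dual: y* = (0, 0, 1.9091, 0.2727).
  dual value b^T y* = 24.8182.
Strong duality: c^T x* = b^T y*. Confirmed.

24.8182


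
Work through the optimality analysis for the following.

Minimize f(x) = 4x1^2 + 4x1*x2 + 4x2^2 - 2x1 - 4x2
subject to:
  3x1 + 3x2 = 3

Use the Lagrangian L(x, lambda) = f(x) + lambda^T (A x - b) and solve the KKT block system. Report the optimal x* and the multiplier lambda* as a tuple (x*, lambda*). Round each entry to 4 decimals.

Form the Lagrangian:
  L(x, lambda) = (1/2) x^T Q x + c^T x + lambda^T (A x - b)
Stationarity (grad_x L = 0): Q x + c + A^T lambda = 0.
Primal feasibility: A x = b.

This gives the KKT block system:
  [ Q   A^T ] [ x     ]   [-c ]
  [ A    0  ] [ lambda ] = [ b ]

Solving the linear system:
  x*      = (0.25, 0.75)
  lambda* = (-1)
  f(x*)   = -0.25

x* = (0.25, 0.75), lambda* = (-1)


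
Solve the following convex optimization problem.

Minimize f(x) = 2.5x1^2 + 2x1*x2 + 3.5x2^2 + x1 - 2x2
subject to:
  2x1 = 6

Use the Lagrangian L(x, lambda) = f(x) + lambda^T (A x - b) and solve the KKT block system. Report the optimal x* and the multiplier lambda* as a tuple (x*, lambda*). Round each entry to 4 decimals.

Form the Lagrangian:
  L(x, lambda) = (1/2) x^T Q x + c^T x + lambda^T (A x - b)
Stationarity (grad_x L = 0): Q x + c + A^T lambda = 0.
Primal feasibility: A x = b.

This gives the KKT block system:
  [ Q   A^T ] [ x     ]   [-c ]
  [ A    0  ] [ lambda ] = [ b ]

Solving the linear system:
  x*      = (3, -0.5714)
  lambda* = (-7.4286)
  f(x*)   = 24.3571

x* = (3, -0.5714), lambda* = (-7.4286)


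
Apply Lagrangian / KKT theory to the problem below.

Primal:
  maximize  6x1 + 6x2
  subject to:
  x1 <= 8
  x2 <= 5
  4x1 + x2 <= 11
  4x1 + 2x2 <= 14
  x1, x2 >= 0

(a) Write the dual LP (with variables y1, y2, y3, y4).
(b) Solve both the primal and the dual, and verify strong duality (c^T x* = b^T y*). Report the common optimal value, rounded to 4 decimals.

The standard primal-dual pair for 'max c^T x s.t. A x <= b, x >= 0' is:
  Dual:  min b^T y  s.t.  A^T y >= c,  y >= 0.

So the dual LP is:
  minimize  8y1 + 5y2 + 11y3 + 14y4
  subject to:
    y1 + 4y3 + 4y4 >= 6
    y2 + y3 + 2y4 >= 6
    y1, y2, y3, y4 >= 0

Solving the primal: x* = (1, 5).
  primal value c^T x* = 36.
Solving the dual: y* = (0, 3, 0, 1.5).
  dual value b^T y* = 36.
Strong duality: c^T x* = b^T y*. Confirmed.

36


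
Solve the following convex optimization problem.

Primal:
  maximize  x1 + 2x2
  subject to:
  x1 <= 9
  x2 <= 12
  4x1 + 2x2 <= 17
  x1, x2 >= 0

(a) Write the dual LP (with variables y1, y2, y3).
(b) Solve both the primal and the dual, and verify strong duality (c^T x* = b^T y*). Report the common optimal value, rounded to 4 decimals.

The standard primal-dual pair for 'max c^T x s.t. A x <= b, x >= 0' is:
  Dual:  min b^T y  s.t.  A^T y >= c,  y >= 0.

So the dual LP is:
  minimize  9y1 + 12y2 + 17y3
  subject to:
    y1 + 4y3 >= 1
    y2 + 2y3 >= 2
    y1, y2, y3 >= 0

Solving the primal: x* = (0, 8.5).
  primal value c^T x* = 17.
Solving the dual: y* = (0, 0, 1).
  dual value b^T y* = 17.
Strong duality: c^T x* = b^T y*. Confirmed.

17


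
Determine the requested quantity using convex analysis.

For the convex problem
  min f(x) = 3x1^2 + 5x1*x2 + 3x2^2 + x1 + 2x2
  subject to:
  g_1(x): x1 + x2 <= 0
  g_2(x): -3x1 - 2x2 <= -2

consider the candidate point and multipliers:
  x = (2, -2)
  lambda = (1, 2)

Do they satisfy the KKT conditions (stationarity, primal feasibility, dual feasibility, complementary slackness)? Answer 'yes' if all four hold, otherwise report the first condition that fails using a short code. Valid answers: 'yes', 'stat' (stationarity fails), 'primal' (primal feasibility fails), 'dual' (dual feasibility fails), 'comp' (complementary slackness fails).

Gradient of f: grad f(x) = Q x + c = (3, 0)
Constraint values g_i(x) = a_i^T x - b_i:
  g_1((2, -2)) = 0
  g_2((2, -2)) = 0
Stationarity residual: grad f(x) + sum_i lambda_i a_i = (-2, -3)
  -> stationarity FAILS
Primal feasibility (all g_i <= 0): OK
Dual feasibility (all lambda_i >= 0): OK
Complementary slackness (lambda_i * g_i(x) = 0 for all i): OK

Verdict: the first failing condition is stationarity -> stat.

stat


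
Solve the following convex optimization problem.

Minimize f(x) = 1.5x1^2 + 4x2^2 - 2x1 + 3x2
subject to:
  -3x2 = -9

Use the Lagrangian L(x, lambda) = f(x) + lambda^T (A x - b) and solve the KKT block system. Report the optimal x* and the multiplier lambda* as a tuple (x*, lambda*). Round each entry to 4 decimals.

Form the Lagrangian:
  L(x, lambda) = (1/2) x^T Q x + c^T x + lambda^T (A x - b)
Stationarity (grad_x L = 0): Q x + c + A^T lambda = 0.
Primal feasibility: A x = b.

This gives the KKT block system:
  [ Q   A^T ] [ x     ]   [-c ]
  [ A    0  ] [ lambda ] = [ b ]

Solving the linear system:
  x*      = (0.6667, 3)
  lambda* = (9)
  f(x*)   = 44.3333

x* = (0.6667, 3), lambda* = (9)


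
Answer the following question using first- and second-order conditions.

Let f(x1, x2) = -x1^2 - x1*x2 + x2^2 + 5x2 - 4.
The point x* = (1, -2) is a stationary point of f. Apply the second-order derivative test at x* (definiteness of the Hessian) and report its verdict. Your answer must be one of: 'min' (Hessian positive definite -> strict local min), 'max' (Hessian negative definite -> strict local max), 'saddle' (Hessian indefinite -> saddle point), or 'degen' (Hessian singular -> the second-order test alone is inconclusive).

Compute the Hessian H = grad^2 f:
  H = [[-2, -1], [-1, 2]]
Verify stationarity: grad f(x*) = H x* + g = (0, 0).
Eigenvalues of H: -2.2361, 2.2361.
Eigenvalues have mixed signs, so H is indefinite -> x* is a saddle point.

saddle


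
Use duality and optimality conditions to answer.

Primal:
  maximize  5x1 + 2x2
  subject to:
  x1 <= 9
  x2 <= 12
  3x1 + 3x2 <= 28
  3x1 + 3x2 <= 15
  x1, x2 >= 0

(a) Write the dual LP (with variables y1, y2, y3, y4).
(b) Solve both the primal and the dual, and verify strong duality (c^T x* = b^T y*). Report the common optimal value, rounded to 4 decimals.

The standard primal-dual pair for 'max c^T x s.t. A x <= b, x >= 0' is:
  Dual:  min b^T y  s.t.  A^T y >= c,  y >= 0.

So the dual LP is:
  minimize  9y1 + 12y2 + 28y3 + 15y4
  subject to:
    y1 + 3y3 + 3y4 >= 5
    y2 + 3y3 + 3y4 >= 2
    y1, y2, y3, y4 >= 0

Solving the primal: x* = (5, 0).
  primal value c^T x* = 25.
Solving the dual: y* = (0, 0, 0, 1.6667).
  dual value b^T y* = 25.
Strong duality: c^T x* = b^T y*. Confirmed.

25


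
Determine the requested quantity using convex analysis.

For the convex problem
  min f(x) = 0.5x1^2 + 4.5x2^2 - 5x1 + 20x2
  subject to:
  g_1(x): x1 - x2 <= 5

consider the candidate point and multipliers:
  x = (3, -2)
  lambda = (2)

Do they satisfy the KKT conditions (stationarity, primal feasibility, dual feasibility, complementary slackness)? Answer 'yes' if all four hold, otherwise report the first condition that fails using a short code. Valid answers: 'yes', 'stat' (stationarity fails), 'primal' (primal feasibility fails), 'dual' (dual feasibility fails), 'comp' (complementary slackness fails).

Gradient of f: grad f(x) = Q x + c = (-2, 2)
Constraint values g_i(x) = a_i^T x - b_i:
  g_1((3, -2)) = 0
Stationarity residual: grad f(x) + sum_i lambda_i a_i = (0, 0)
  -> stationarity OK
Primal feasibility (all g_i <= 0): OK
Dual feasibility (all lambda_i >= 0): OK
Complementary slackness (lambda_i * g_i(x) = 0 for all i): OK

Verdict: yes, KKT holds.

yes


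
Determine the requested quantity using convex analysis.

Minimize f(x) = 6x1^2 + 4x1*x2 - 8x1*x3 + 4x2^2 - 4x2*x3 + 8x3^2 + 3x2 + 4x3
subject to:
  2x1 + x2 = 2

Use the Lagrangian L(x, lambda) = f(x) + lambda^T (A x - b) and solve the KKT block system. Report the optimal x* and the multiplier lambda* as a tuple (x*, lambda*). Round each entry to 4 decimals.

Form the Lagrangian:
  L(x, lambda) = (1/2) x^T Q x + c^T x + lambda^T (A x - b)
Stationarity (grad_x L = 0): Q x + c + A^T lambda = 0.
Primal feasibility: A x = b.

This gives the KKT block system:
  [ Q   A^T ] [ x     ]   [-c ]
  [ A    0  ] [ lambda ] = [ b ]

Solving the linear system:
  x*      = (1.0714, -0.1429, 0.25)
  lambda* = (-5.1429)
  f(x*)   = 5.4286

x* = (1.0714, -0.1429, 0.25), lambda* = (-5.1429)


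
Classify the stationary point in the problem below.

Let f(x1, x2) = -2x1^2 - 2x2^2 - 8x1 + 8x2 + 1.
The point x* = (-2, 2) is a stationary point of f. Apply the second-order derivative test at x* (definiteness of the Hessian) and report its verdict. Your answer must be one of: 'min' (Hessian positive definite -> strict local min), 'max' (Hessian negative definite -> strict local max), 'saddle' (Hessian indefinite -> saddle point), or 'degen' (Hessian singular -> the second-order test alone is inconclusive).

Compute the Hessian H = grad^2 f:
  H = [[-4, 0], [0, -4]]
Verify stationarity: grad f(x*) = H x* + g = (0, 0).
Eigenvalues of H: -4, -4.
Both eigenvalues < 0, so H is negative definite -> x* is a strict local max.

max


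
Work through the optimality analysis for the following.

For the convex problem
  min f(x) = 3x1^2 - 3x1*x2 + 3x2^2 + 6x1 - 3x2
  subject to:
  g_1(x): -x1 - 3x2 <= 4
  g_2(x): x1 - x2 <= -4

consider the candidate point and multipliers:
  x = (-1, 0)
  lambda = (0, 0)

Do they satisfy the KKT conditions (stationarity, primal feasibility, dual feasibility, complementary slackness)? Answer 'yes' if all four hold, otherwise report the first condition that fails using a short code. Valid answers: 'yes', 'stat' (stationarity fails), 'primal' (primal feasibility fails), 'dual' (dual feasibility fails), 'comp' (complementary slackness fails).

Gradient of f: grad f(x) = Q x + c = (0, 0)
Constraint values g_i(x) = a_i^T x - b_i:
  g_1((-1, 0)) = -3
  g_2((-1, 0)) = 3
Stationarity residual: grad f(x) + sum_i lambda_i a_i = (0, 0)
  -> stationarity OK
Primal feasibility (all g_i <= 0): FAILS
Dual feasibility (all lambda_i >= 0): OK
Complementary slackness (lambda_i * g_i(x) = 0 for all i): OK

Verdict: the first failing condition is primal_feasibility -> primal.

primal


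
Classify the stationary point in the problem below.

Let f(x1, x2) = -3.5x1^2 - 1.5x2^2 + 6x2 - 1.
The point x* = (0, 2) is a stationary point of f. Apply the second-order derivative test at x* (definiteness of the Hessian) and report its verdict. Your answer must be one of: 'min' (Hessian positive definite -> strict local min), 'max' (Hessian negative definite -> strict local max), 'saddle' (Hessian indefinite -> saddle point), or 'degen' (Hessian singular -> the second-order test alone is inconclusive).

Compute the Hessian H = grad^2 f:
  H = [[-7, 0], [0, -3]]
Verify stationarity: grad f(x*) = H x* + g = (0, 0).
Eigenvalues of H: -7, -3.
Both eigenvalues < 0, so H is negative definite -> x* is a strict local max.

max


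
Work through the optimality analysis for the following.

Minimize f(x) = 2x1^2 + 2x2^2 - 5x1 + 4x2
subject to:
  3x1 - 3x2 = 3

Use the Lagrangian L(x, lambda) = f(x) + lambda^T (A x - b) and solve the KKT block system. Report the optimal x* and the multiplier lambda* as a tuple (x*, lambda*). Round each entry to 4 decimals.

Form the Lagrangian:
  L(x, lambda) = (1/2) x^T Q x + c^T x + lambda^T (A x - b)
Stationarity (grad_x L = 0): Q x + c + A^T lambda = 0.
Primal feasibility: A x = b.

This gives the KKT block system:
  [ Q   A^T ] [ x     ]   [-c ]
  [ A    0  ] [ lambda ] = [ b ]

Solving the linear system:
  x*      = (0.625, -0.375)
  lambda* = (0.8333)
  f(x*)   = -3.5625

x* = (0.625, -0.375), lambda* = (0.8333)


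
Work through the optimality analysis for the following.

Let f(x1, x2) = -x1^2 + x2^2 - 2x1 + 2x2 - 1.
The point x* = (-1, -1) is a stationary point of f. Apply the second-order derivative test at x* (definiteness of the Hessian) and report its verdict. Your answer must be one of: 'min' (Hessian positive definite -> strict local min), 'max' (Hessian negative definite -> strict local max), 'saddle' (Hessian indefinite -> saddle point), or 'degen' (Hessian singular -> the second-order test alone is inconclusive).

Compute the Hessian H = grad^2 f:
  H = [[-2, 0], [0, 2]]
Verify stationarity: grad f(x*) = H x* + g = (0, 0).
Eigenvalues of H: -2, 2.
Eigenvalues have mixed signs, so H is indefinite -> x* is a saddle point.

saddle


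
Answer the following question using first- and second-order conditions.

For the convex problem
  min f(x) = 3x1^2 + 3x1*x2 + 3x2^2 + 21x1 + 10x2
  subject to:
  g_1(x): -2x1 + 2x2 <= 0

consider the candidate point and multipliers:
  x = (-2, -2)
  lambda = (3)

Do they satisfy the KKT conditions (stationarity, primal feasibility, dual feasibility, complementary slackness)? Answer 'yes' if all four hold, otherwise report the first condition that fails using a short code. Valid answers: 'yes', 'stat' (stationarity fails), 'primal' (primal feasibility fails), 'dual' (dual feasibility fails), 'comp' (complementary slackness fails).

Gradient of f: grad f(x) = Q x + c = (3, -8)
Constraint values g_i(x) = a_i^T x - b_i:
  g_1((-2, -2)) = 0
Stationarity residual: grad f(x) + sum_i lambda_i a_i = (-3, -2)
  -> stationarity FAILS
Primal feasibility (all g_i <= 0): OK
Dual feasibility (all lambda_i >= 0): OK
Complementary slackness (lambda_i * g_i(x) = 0 for all i): OK

Verdict: the first failing condition is stationarity -> stat.

stat


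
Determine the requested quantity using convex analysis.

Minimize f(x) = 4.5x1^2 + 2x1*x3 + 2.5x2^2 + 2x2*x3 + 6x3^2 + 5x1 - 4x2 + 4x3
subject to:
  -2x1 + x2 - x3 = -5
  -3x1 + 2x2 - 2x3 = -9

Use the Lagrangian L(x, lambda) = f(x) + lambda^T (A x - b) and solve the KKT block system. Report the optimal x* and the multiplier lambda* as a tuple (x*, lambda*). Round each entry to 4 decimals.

Form the Lagrangian:
  L(x, lambda) = (1/2) x^T Q x + c^T x + lambda^T (A x - b)
Stationarity (grad_x L = 0): Q x + c + A^T lambda = 0.
Primal feasibility: A x = b.

This gives the KKT block system:
  [ Q   A^T ] [ x     ]   [-c ]
  [ A    0  ] [ lambda ] = [ b ]

Solving the linear system:
  x*      = (1, -2.0952, 0.9048)
  lambda* = (-6.381, 9.5238)
  f(x*)   = 35.4048

x* = (1, -2.0952, 0.9048), lambda* = (-6.381, 9.5238)


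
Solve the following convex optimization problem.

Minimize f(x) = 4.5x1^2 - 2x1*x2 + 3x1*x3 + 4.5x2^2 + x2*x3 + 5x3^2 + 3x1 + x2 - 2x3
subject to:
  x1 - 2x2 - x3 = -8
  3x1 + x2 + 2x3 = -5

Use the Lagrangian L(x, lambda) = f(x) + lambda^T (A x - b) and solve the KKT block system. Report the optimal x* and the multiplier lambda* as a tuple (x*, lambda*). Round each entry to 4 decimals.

Form the Lagrangian:
  L(x, lambda) = (1/2) x^T Q x + c^T x + lambda^T (A x - b)
Stationarity (grad_x L = 0): Q x + c + A^T lambda = 0.
Primal feasibility: A x = b.

This gives the KKT block system:
  [ Q   A^T ] [ x     ]   [-c ]
  [ A    0  ] [ lambda ] = [ b ]

Solving the linear system:
  x*      = (-3.2667, 1.5556, 1.6222)
  lambda* = (13.4444, 3.7333)
  f(x*)   = 57.3667

x* = (-3.2667, 1.5556, 1.6222), lambda* = (13.4444, 3.7333)


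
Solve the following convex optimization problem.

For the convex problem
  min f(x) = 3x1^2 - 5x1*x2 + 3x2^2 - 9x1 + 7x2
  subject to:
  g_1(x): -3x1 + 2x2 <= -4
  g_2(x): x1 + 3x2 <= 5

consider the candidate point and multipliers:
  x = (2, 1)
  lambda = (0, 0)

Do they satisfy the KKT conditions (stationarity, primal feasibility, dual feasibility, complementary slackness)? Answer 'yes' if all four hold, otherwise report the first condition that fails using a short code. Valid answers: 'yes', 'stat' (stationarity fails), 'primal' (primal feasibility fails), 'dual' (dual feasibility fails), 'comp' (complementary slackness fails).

Gradient of f: grad f(x) = Q x + c = (-2, 3)
Constraint values g_i(x) = a_i^T x - b_i:
  g_1((2, 1)) = 0
  g_2((2, 1)) = 0
Stationarity residual: grad f(x) + sum_i lambda_i a_i = (-2, 3)
  -> stationarity FAILS
Primal feasibility (all g_i <= 0): OK
Dual feasibility (all lambda_i >= 0): OK
Complementary slackness (lambda_i * g_i(x) = 0 for all i): OK

Verdict: the first failing condition is stationarity -> stat.

stat


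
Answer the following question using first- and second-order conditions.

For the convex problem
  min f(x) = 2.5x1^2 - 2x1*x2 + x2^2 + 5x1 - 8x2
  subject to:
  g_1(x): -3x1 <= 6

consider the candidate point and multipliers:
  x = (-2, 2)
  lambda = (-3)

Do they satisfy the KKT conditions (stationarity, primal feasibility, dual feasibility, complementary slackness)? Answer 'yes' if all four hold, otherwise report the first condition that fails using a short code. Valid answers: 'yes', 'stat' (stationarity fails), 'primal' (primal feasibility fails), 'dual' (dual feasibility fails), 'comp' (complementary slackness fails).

Gradient of f: grad f(x) = Q x + c = (-9, 0)
Constraint values g_i(x) = a_i^T x - b_i:
  g_1((-2, 2)) = 0
Stationarity residual: grad f(x) + sum_i lambda_i a_i = (0, 0)
  -> stationarity OK
Primal feasibility (all g_i <= 0): OK
Dual feasibility (all lambda_i >= 0): FAILS
Complementary slackness (lambda_i * g_i(x) = 0 for all i): OK

Verdict: the first failing condition is dual_feasibility -> dual.

dual


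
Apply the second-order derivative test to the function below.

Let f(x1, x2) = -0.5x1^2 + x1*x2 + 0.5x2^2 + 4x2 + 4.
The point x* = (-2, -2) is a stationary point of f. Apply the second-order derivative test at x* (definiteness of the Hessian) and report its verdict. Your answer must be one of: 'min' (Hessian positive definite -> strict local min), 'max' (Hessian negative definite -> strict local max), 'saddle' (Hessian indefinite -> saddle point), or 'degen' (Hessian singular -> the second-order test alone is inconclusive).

Compute the Hessian H = grad^2 f:
  H = [[-1, 1], [1, 1]]
Verify stationarity: grad f(x*) = H x* + g = (0, 0).
Eigenvalues of H: -1.4142, 1.4142.
Eigenvalues have mixed signs, so H is indefinite -> x* is a saddle point.

saddle


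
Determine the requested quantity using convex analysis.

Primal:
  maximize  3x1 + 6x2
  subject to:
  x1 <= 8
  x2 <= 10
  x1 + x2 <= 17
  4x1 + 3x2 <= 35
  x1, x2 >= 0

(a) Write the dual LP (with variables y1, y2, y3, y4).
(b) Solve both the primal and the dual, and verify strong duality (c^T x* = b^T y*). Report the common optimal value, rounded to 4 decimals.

The standard primal-dual pair for 'max c^T x s.t. A x <= b, x >= 0' is:
  Dual:  min b^T y  s.t.  A^T y >= c,  y >= 0.

So the dual LP is:
  minimize  8y1 + 10y2 + 17y3 + 35y4
  subject to:
    y1 + y3 + 4y4 >= 3
    y2 + y3 + 3y4 >= 6
    y1, y2, y3, y4 >= 0

Solving the primal: x* = (1.25, 10).
  primal value c^T x* = 63.75.
Solving the dual: y* = (0, 3.75, 0, 0.75).
  dual value b^T y* = 63.75.
Strong duality: c^T x* = b^T y*. Confirmed.

63.75


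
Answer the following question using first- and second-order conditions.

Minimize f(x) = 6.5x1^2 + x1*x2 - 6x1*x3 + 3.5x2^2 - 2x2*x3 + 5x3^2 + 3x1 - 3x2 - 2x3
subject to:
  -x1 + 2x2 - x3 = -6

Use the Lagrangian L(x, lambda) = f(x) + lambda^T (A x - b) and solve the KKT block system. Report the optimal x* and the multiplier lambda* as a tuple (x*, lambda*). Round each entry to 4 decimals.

Form the Lagrangian:
  L(x, lambda) = (1/2) x^T Q x + c^T x + lambda^T (A x - b)
Stationarity (grad_x L = 0): Q x + c + A^T lambda = 0.
Primal feasibility: A x = b.

This gives the KKT block system:
  [ Q   A^T ] [ x     ]   [-c ]
  [ A    0  ] [ lambda ] = [ b ]

Solving the linear system:
  x*      = (1.1832, -1.7099, 1.3969)
  lambda* = (8.2901)
  f(x*)   = 27.813

x* = (1.1832, -1.7099, 1.3969), lambda* = (8.2901)


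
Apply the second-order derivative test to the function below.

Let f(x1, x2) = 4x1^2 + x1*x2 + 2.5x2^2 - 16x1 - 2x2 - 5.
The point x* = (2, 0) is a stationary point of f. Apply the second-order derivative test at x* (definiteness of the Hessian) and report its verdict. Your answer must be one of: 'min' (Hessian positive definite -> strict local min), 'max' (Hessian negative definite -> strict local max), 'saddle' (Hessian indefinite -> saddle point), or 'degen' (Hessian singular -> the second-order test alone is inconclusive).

Compute the Hessian H = grad^2 f:
  H = [[8, 1], [1, 5]]
Verify stationarity: grad f(x*) = H x* + g = (0, 0).
Eigenvalues of H: 4.6972, 8.3028.
Both eigenvalues > 0, so H is positive definite -> x* is a strict local min.

min


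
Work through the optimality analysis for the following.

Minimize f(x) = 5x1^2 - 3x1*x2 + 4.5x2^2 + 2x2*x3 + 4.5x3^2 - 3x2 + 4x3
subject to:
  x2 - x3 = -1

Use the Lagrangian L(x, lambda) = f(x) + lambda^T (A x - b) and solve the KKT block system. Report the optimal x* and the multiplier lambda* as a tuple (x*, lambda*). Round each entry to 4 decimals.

Form the Lagrangian:
  L(x, lambda) = (1/2) x^T Q x + c^T x + lambda^T (A x - b)
Stationarity (grad_x L = 0): Q x + c + A^T lambda = 0.
Primal feasibility: A x = b.

This gives the KKT block system:
  [ Q   A^T ] [ x     ]   [-c ]
  [ A    0  ] [ lambda ] = [ b ]

Solving the linear system:
  x*      = (-0.1706, -0.5687, 0.4313)
  lambda* = (6.7441)
  f(x*)   = 5.0877

x* = (-0.1706, -0.5687, 0.4313), lambda* = (6.7441)


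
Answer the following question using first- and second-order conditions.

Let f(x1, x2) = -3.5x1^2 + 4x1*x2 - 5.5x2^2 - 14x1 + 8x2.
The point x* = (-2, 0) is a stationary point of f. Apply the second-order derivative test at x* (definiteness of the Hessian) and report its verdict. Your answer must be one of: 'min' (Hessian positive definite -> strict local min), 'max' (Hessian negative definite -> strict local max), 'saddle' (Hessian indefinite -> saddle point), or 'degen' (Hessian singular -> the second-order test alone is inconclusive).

Compute the Hessian H = grad^2 f:
  H = [[-7, 4], [4, -11]]
Verify stationarity: grad f(x*) = H x* + g = (0, 0).
Eigenvalues of H: -13.4721, -4.5279.
Both eigenvalues < 0, so H is negative definite -> x* is a strict local max.

max


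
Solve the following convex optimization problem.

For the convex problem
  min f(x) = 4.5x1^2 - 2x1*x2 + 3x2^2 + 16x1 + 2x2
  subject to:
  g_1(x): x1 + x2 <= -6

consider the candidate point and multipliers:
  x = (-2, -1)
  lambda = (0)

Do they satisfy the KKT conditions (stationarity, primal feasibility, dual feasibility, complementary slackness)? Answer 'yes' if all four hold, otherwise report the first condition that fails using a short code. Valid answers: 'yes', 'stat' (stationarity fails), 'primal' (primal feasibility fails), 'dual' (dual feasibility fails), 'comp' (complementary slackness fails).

Gradient of f: grad f(x) = Q x + c = (0, 0)
Constraint values g_i(x) = a_i^T x - b_i:
  g_1((-2, -1)) = 3
Stationarity residual: grad f(x) + sum_i lambda_i a_i = (0, 0)
  -> stationarity OK
Primal feasibility (all g_i <= 0): FAILS
Dual feasibility (all lambda_i >= 0): OK
Complementary slackness (lambda_i * g_i(x) = 0 for all i): OK

Verdict: the first failing condition is primal_feasibility -> primal.

primal


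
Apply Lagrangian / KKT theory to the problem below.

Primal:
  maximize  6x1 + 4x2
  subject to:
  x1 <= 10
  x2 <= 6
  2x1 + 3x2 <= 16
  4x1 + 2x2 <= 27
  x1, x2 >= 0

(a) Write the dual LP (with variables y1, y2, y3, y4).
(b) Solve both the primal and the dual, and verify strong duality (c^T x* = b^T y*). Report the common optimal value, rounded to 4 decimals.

The standard primal-dual pair for 'max c^T x s.t. A x <= b, x >= 0' is:
  Dual:  min b^T y  s.t.  A^T y >= c,  y >= 0.

So the dual LP is:
  minimize  10y1 + 6y2 + 16y3 + 27y4
  subject to:
    y1 + 2y3 + 4y4 >= 6
    y2 + 3y3 + 2y4 >= 4
    y1, y2, y3, y4 >= 0

Solving the primal: x* = (6.125, 1.25).
  primal value c^T x* = 41.75.
Solving the dual: y* = (0, 0, 0.5, 1.25).
  dual value b^T y* = 41.75.
Strong duality: c^T x* = b^T y*. Confirmed.

41.75


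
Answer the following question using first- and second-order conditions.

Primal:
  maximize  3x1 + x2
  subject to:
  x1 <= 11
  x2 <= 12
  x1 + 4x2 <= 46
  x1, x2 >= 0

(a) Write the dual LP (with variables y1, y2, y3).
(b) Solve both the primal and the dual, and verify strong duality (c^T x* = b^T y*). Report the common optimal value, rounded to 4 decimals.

The standard primal-dual pair for 'max c^T x s.t. A x <= b, x >= 0' is:
  Dual:  min b^T y  s.t.  A^T y >= c,  y >= 0.

So the dual LP is:
  minimize  11y1 + 12y2 + 46y3
  subject to:
    y1 + y3 >= 3
    y2 + 4y3 >= 1
    y1, y2, y3 >= 0

Solving the primal: x* = (11, 8.75).
  primal value c^T x* = 41.75.
Solving the dual: y* = (2.75, 0, 0.25).
  dual value b^T y* = 41.75.
Strong duality: c^T x* = b^T y*. Confirmed.

41.75
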